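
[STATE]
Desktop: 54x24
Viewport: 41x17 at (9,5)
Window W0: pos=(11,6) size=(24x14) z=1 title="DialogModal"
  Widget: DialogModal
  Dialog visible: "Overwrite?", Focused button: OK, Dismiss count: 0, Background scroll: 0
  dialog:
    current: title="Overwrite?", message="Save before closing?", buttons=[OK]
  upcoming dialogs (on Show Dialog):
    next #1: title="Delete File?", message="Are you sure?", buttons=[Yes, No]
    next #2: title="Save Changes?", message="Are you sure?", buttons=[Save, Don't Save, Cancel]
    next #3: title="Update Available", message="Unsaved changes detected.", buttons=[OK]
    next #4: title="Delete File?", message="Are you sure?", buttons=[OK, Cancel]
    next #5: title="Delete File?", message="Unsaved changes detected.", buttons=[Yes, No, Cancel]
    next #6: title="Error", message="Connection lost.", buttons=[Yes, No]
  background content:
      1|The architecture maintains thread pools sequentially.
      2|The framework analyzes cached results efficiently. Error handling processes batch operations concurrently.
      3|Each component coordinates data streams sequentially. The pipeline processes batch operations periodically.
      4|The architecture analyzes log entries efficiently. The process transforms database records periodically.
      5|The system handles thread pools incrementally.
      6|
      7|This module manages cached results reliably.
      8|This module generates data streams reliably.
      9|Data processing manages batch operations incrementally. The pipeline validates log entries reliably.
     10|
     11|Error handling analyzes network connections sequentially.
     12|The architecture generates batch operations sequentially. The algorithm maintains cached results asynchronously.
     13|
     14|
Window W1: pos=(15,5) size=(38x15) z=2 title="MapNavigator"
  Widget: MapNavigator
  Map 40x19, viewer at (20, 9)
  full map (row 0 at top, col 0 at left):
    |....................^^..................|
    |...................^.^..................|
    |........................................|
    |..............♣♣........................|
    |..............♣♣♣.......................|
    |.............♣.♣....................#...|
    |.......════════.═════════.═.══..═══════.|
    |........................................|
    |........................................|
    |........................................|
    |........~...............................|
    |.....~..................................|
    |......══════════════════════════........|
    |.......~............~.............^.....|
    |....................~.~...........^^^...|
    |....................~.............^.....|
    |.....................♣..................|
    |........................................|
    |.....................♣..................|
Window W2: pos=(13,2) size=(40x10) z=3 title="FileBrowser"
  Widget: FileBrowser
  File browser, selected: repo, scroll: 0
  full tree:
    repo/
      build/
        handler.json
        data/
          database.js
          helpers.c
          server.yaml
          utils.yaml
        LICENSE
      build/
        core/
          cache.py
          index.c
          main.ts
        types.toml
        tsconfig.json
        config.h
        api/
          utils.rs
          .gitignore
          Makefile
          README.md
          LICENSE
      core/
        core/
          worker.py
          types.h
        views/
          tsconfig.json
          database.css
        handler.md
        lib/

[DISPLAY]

    ┃> [-] repo/                         
  ┏━┃    [+] build/                      
  ┃ ┃    [+] build/                      
  ┠─┃    [+] core/                       
  ┃T┃                                    
  ┃T┃                                    
  ┃E┗━━━━━━━━━━━━━━━━━━━━━━━━━━━━━━━━━━━━
  ┃Th│┃..................................
  ┃Th│┃..................@...............
  ┃  │┃......~...........................
  ┃Th└┃...~..............................
  ┃Thi┃....══════════════════════════....
  ┃Dat┃.....~............~.............^.
  ┃   ┃..................~.~...........^^
  ┗━━━┗━━━━━━━━━━━━━━━━━━━━━━━━━━━━━━━━━━
                                         
                                         


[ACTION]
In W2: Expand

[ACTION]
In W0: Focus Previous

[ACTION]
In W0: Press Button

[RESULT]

    ┃> [-] repo/                         
  ┏━┃    [+] build/                      
  ┃ ┃    [+] build/                      
  ┠─┃    [+] core/                       
  ┃T┃                                    
  ┃T┃                                    
  ┃E┗━━━━━━━━━━━━━━━━━━━━━━━━━━━━━━━━━━━━
  ┃The┃..................................
  ┃The┃..................@...............
  ┃   ┃......~...........................
  ┃Thi┃...~..............................
  ┃Thi┃....══════════════════════════....
  ┃Dat┃.....~............~.............^.
  ┃   ┃..................~.~...........^^
  ┗━━━┗━━━━━━━━━━━━━━━━━━━━━━━━━━━━━━━━━━
                                         
                                         


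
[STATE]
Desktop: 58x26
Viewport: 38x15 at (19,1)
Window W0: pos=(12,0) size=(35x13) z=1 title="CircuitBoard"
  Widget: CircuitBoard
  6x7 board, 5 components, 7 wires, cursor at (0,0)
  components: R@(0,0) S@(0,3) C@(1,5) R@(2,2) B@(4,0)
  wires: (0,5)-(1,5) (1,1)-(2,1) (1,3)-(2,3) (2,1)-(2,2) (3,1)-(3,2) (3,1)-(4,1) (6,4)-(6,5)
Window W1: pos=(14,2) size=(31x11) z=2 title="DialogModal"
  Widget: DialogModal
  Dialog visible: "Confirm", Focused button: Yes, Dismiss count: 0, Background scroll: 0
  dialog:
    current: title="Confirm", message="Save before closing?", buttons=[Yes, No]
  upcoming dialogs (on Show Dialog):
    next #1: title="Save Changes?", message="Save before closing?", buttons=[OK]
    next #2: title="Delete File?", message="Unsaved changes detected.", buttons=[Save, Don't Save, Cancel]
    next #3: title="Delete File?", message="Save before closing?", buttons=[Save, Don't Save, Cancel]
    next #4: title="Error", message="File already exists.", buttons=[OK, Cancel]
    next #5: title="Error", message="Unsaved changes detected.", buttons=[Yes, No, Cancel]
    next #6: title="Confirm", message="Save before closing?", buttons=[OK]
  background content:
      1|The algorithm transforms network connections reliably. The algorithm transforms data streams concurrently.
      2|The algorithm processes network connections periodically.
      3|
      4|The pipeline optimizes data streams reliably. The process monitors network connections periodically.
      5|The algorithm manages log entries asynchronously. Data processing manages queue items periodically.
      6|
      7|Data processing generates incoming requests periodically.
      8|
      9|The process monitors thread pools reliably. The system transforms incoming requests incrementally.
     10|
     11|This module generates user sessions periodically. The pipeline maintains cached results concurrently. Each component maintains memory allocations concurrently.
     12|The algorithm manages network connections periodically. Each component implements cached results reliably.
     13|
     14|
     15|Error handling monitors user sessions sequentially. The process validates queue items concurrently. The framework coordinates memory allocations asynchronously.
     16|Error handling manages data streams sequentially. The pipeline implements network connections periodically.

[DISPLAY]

itBoard                    ┃          
━━━━━━━━━━━━━━━━━━━━━━━━━┓─┨          
logModal                 ┃ ┃          
─────────────────────────┨ ┃          
algorithm transforms netw┃ ┃          
─────────────────────┐two┃ ┃          
      Confirm        │   ┃ ┃          
Save before closing? │a s┃ ┃          
     [Yes]  No       │ent┃ ┃          
─────────────────────┘   ┃ ┃          
 processing generates inc┃ ┃          
━━━━━━━━━━━━━━━━━━━━━━━━━┛━┛          
                                      
                                      
                                      


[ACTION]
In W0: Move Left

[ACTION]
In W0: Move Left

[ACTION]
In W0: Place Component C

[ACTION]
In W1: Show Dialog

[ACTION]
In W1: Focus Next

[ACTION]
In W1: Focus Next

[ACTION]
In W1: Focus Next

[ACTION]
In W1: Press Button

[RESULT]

itBoard                    ┃          
━━━━━━━━━━━━━━━━━━━━━━━━━┓─┨          
logModal                 ┃ ┃          
─────────────────────────┨ ┃          
algorithm transforms netw┃ ┃          
algorithm processes netwo┃ ┃          
                         ┃ ┃          
pipeline optimizes data s┃ ┃          
algorithm manages log ent┃ ┃          
                         ┃ ┃          
 processing generates inc┃ ┃          
━━━━━━━━━━━━━━━━━━━━━━━━━┛━┛          
                                      
                                      
                                      


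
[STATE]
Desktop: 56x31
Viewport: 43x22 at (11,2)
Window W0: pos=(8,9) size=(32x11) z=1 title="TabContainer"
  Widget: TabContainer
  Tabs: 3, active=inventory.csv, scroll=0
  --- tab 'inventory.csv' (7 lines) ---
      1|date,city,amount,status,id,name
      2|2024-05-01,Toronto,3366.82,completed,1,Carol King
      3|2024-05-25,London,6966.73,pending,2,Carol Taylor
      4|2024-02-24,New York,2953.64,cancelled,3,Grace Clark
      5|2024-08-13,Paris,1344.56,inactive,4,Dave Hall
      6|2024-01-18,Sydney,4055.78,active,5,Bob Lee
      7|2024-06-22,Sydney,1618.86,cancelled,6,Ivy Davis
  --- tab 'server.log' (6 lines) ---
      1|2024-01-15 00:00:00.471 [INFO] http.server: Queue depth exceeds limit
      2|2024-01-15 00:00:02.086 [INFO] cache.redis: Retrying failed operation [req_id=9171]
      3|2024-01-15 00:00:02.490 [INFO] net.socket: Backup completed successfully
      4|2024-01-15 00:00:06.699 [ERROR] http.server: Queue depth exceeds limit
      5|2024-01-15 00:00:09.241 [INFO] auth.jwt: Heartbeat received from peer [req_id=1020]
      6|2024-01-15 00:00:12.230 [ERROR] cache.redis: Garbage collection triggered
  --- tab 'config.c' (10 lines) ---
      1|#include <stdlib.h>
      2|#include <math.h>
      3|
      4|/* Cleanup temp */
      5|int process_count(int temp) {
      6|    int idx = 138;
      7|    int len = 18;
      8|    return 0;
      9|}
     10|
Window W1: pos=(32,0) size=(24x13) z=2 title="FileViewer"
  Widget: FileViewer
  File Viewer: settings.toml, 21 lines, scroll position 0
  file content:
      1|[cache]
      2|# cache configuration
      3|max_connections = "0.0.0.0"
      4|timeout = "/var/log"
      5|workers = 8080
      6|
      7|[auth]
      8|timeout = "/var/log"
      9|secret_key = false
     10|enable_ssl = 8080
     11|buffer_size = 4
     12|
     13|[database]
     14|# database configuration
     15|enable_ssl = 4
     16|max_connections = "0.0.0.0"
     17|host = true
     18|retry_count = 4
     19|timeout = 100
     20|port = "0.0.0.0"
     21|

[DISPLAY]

                     ┠─────────────────────
                     ┃[cache]              
                     ┃# cache configuration
                     ┃max_connections = "0.
                     ┃timeout = "/var/log" 
                     ┃workers = 8080       
                     ┃                     
━━━━━━━━━━━━━━━━━━━━━┃[auth]               
abContainer          ┃timeout = "/var/log" 
─────────────────────┃secret_key = false   
nventory.csv]│ server┗━━━━━━━━━━━━━━━━━━━━━
────────────────────────────┃              
te,city,amount,status,id,nam┃              
24-05-01,Toronto,3366.82,com┃              
24-05-25,London,6966.73,pend┃              
24-02-24,New York,2953.64,ca┃              
24-08-13,Paris,1344.56,inact┃              
━━━━━━━━━━━━━━━━━━━━━━━━━━━━┛              
                                           
                                           
                                           
                                           


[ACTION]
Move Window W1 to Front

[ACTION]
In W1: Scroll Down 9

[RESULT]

                     ┠─────────────────────
                     ┃enable_ssl = 8080    
                     ┃buffer_size = 4      
                     ┃                     
                     ┃[database]           
                     ┃# database configurat
                     ┃enable_ssl = 4       
━━━━━━━━━━━━━━━━━━━━━┃max_connections = "0.
abContainer          ┃host = true          
─────────────────────┃retry_count = 4      
nventory.csv]│ server┗━━━━━━━━━━━━━━━━━━━━━
────────────────────────────┃              
te,city,amount,status,id,nam┃              
24-05-01,Toronto,3366.82,com┃              
24-05-25,London,6966.73,pend┃              
24-02-24,New York,2953.64,ca┃              
24-08-13,Paris,1344.56,inact┃              
━━━━━━━━━━━━━━━━━━━━━━━━━━━━┛              
                                           
                                           
                                           
                                           


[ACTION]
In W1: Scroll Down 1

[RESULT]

                     ┠─────────────────────
                     ┃buffer_size = 4      
                     ┃                     
                     ┃[database]           
                     ┃# database configurat
                     ┃enable_ssl = 4       
                     ┃max_connections = "0.
━━━━━━━━━━━━━━━━━━━━━┃host = true          
abContainer          ┃retry_count = 4      
─────────────────────┃timeout = 100        
nventory.csv]│ server┗━━━━━━━━━━━━━━━━━━━━━
────────────────────────────┃              
te,city,amount,status,id,nam┃              
24-05-01,Toronto,3366.82,com┃              
24-05-25,London,6966.73,pend┃              
24-02-24,New York,2953.64,ca┃              
24-08-13,Paris,1344.56,inact┃              
━━━━━━━━━━━━━━━━━━━━━━━━━━━━┛              
                                           
                                           
                                           
                                           


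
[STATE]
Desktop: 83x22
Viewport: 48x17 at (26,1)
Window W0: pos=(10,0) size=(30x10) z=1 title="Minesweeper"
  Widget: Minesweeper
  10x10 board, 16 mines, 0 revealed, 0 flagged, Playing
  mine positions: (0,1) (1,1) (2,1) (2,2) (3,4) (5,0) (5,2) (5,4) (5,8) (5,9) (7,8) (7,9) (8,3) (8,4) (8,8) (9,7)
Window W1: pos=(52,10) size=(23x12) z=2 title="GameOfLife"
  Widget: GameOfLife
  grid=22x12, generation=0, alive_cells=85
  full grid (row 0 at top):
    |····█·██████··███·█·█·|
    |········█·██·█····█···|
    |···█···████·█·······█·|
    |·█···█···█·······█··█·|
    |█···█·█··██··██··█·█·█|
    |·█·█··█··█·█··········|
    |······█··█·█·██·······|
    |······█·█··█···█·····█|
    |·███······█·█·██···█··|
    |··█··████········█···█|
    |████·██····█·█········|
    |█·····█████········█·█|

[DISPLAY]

             ┃                                  
─────────────┨                                  
             ┃                                  
             ┃                                  
             ┃                                  
             ┃                                  
             ┃                                  
             ┃                                  
━━━━━━━━━━━━━┛                                  
                          ┏━━━━━━━━━━━━━━━━━━━━━
                          ┃ GameOfLife          
                          ┠─────────────────────
                          ┃Gen: 0               
                          ┃···█···████·█·······█
                          ┃·█···█···█·······█··█
                          ┃█···█·█··██··██··█·█·
                          ┃·█·█··█··█·█·········


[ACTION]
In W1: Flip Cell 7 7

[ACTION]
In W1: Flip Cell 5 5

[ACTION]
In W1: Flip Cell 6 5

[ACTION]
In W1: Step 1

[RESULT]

             ┃                                  
─────────────┨                                  
             ┃                                  
             ┃                                  
             ┃                                  
             ┃                                  
             ┃                                  
             ┃                                  
━━━━━━━━━━━━━┛                                  
                          ┏━━━━━━━━━━━━━━━━━━━━━
                          ┃ GameOfLife          
                          ┠─────────────────────
                          ┃Gen: 1               
                          ┃·······█····█······█·
                          ┃····████···█·█····███
                          ┃███·█·█·██········█·█
                          ┃·······███·█·········


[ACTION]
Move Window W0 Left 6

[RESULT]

       ┃                                        
───────┨                                        
       ┃                                        
       ┃                                        
       ┃                                        
       ┃                                        
       ┃                                        
       ┃                                        
━━━━━━━┛                                        
                          ┏━━━━━━━━━━━━━━━━━━━━━
                          ┃ GameOfLife          
                          ┠─────────────────────
                          ┃Gen: 1               
                          ┃·······█····█······█·
                          ┃····████···█·█····███
                          ┃███·█·█·██········█·█
                          ┃·······███·█·········


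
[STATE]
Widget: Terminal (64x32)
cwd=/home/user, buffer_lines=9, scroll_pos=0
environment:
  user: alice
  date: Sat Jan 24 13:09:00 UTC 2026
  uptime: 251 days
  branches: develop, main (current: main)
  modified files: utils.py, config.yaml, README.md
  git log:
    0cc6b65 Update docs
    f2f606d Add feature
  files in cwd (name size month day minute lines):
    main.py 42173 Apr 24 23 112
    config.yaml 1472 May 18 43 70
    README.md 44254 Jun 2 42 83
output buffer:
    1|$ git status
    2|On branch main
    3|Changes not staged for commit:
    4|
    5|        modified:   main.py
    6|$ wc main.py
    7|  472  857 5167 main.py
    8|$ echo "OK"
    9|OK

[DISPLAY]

$ git status                                                    
On branch main                                                  
Changes not staged for commit:                                  
                                                                
        modified:   main.py                                     
$ wc main.py                                                    
  472  857 5167 main.py                                         
$ echo "OK"                                                     
OK                                                              
$ █                                                             
                                                                
                                                                
                                                                
                                                                
                                                                
                                                                
                                                                
                                                                
                                                                
                                                                
                                                                
                                                                
                                                                
                                                                
                                                                
                                                                
                                                                
                                                                
                                                                
                                                                
                                                                
                                                                


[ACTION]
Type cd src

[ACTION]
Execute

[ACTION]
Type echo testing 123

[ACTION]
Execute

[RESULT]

$ git status                                                    
On branch main                                                  
Changes not staged for commit:                                  
                                                                
        modified:   main.py                                     
$ wc main.py                                                    
  472  857 5167 main.py                                         
$ echo "OK"                                                     
OK                                                              
$ cd src                                                        
                                                                
$ echo testing 123                                              
testing 123                                                     
$ █                                                             
                                                                
                                                                
                                                                
                                                                
                                                                
                                                                
                                                                
                                                                
                                                                
                                                                
                                                                
                                                                
                                                                
                                                                
                                                                
                                                                
                                                                
                                                                


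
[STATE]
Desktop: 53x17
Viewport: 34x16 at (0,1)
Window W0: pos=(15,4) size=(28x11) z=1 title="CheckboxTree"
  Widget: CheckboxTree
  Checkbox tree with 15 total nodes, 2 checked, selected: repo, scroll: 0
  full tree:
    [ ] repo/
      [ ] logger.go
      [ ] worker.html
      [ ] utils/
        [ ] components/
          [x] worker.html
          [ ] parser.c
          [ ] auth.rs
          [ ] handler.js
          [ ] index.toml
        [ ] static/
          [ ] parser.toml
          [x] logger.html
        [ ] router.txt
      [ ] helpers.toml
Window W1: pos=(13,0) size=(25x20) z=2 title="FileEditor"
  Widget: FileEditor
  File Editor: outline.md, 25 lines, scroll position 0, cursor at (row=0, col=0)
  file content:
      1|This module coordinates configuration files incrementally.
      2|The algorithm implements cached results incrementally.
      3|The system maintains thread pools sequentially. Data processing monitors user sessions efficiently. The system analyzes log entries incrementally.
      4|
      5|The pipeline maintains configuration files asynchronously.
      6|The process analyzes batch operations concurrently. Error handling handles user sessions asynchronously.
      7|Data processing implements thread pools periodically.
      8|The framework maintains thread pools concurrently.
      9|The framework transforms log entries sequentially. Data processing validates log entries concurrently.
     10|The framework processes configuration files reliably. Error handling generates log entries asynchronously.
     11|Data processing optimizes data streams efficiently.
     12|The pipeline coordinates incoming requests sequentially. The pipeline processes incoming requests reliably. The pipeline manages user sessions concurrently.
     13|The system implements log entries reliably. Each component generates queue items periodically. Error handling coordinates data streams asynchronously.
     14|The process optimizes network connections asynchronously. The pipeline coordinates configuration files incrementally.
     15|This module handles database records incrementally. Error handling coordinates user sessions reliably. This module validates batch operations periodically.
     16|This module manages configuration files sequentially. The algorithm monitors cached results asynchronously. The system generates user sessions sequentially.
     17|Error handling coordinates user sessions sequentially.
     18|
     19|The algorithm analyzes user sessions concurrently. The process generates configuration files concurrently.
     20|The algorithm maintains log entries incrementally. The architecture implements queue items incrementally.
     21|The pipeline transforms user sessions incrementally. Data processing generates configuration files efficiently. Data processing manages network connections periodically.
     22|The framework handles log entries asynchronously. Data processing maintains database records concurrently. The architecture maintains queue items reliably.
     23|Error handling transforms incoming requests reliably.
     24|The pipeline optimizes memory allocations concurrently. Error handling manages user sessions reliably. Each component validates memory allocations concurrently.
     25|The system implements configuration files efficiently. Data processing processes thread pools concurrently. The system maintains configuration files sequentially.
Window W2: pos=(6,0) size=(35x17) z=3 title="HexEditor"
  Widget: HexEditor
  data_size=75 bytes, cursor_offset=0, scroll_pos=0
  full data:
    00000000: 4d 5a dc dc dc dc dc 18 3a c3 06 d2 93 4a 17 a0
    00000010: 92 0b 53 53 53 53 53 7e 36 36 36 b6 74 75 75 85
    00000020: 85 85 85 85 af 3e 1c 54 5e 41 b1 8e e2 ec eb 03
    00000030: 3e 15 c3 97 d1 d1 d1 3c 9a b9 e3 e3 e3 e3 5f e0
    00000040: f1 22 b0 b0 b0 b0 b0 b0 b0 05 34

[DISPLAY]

      ┃ HexEditor                 
      ┠───────────────────────────
      ┃00000000  4D 5a dc dc dc dc
      ┃00000010  92 0b 53 53 53 53
      ┃00000020  85 85 85 85 af 3e
      ┃00000030  3e 15 c3 97 d1 d1
      ┃00000040  f1 22 b0 b0 b0 b0
      ┃                           
      ┃                           
      ┃                           
      ┃                           
      ┃                           
      ┃                           
      ┃                           
      ┃                           
      ┗━━━━━━━━━━━━━━━━━━━━━━━━━━━


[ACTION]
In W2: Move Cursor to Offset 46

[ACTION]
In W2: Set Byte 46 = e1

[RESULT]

      ┃ HexEditor                 
      ┠───────────────────────────
      ┃00000000  4d 5a dc dc dc dc
      ┃00000010  92 0b 53 53 53 53
      ┃00000020  85 85 85 85 af 3e
      ┃00000030  3e 15 c3 97 d1 d1
      ┃00000040  f1 22 b0 b0 b0 b0
      ┃                           
      ┃                           
      ┃                           
      ┃                           
      ┃                           
      ┃                           
      ┃                           
      ┃                           
      ┗━━━━━━━━━━━━━━━━━━━━━━━━━━━


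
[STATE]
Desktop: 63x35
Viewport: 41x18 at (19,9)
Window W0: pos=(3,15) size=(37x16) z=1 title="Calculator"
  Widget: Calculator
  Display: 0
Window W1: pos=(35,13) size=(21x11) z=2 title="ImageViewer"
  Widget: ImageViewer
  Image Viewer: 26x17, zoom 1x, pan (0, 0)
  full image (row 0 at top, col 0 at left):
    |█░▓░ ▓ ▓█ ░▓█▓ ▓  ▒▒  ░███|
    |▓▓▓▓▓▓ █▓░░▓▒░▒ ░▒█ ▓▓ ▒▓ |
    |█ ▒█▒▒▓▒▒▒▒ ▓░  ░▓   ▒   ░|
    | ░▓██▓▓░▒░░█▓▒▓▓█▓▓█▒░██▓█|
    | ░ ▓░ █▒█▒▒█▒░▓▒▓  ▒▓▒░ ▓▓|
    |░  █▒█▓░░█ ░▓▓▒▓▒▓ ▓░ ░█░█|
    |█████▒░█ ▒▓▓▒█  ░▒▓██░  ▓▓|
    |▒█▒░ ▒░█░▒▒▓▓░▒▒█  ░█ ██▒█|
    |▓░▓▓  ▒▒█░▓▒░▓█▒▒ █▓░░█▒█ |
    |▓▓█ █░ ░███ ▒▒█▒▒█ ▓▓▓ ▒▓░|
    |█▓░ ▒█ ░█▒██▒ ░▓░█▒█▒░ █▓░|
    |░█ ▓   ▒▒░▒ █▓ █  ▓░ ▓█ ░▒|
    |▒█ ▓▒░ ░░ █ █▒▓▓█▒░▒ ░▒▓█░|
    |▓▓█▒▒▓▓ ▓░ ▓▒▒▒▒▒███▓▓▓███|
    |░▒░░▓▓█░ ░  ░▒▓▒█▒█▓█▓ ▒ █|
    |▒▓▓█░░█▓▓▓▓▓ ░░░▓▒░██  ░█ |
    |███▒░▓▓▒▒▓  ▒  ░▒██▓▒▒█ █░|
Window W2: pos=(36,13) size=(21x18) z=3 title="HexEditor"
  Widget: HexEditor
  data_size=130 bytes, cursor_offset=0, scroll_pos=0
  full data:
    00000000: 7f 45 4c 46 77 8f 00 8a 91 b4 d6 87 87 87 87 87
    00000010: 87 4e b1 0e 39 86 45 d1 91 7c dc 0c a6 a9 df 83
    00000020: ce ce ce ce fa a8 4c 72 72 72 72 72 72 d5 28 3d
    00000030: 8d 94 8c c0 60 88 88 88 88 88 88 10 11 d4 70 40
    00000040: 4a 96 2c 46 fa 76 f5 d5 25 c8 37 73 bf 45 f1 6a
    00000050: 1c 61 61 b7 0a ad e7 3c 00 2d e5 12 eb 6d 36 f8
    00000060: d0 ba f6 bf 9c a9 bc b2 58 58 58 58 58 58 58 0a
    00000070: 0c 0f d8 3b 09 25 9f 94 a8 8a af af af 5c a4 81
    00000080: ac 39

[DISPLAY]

                                         
                                         
                                         
                                         
                ┏┏━━━━━━━━━━━━━━━━━━━┓   
                ┃┃ HexEditor         ┃   
━━━━━━━━━━━━━━━━┠┠───────────────────┨   
                ┃┃00000000  7F 45 4c ┃   
────────────────┃┃00000010  87 4e b1 ┃   
                ┃┃00000020  ce ce ce ┃   
─┐              ┃┃00000030  8d 94 8c ┃   
 │              ┃┃00000040  4a 96 2c ┃   
─┤              ┃┃00000050  1c 61 61 ┃   
 │              ┃┃00000060  d0 ba f6 ┃   
─┤              ┗┃00000070  0c 0f d8 ┃   
 │               ┃00000080  ac 39    ┃   
─┤               ┃                   ┃   
 │               ┃                   ┃   


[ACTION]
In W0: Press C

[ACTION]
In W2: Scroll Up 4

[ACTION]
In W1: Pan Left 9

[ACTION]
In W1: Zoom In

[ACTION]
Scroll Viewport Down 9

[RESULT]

────────────────┃┃00000010  87 4e b1 ┃   
                ┃┃00000020  ce ce ce ┃   
─┐              ┃┃00000030  8d 94 8c ┃   
 │              ┃┃00000040  4a 96 2c ┃   
─┤              ┃┃00000050  1c 61 61 ┃   
 │              ┃┃00000060  d0 ba f6 ┃   
─┤              ┗┃00000070  0c 0f d8 ┃   
 │               ┃00000080  ac 39    ┃   
─┤               ┃                   ┃   
 │               ┃                   ┃   
─┤               ┃                   ┃   
+│               ┃                   ┃   
─┘               ┃                   ┃   
━━━━━━━━━━━━━━━━━┗━━━━━━━━━━━━━━━━━━━┛   
                                         
                                         
                                         
                                         


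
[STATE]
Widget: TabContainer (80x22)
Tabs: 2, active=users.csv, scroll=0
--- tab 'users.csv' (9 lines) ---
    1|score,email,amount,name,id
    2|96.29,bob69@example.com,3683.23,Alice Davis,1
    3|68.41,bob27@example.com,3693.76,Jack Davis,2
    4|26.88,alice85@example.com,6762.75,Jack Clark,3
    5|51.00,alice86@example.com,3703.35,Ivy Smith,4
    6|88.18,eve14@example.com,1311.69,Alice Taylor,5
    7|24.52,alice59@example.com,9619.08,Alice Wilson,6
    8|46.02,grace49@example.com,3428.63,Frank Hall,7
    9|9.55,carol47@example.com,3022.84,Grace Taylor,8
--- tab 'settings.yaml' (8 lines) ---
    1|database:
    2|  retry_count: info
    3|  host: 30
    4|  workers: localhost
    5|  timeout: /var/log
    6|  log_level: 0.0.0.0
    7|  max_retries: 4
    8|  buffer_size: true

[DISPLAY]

[users.csv]│ settings.yaml                                                      
────────────────────────────────────────────────────────────────────────────────
score,email,amount,name,id                                                      
96.29,bob69@example.com,3683.23,Alice Davis,1                                   
68.41,bob27@example.com,3693.76,Jack Davis,2                                    
26.88,alice85@example.com,6762.75,Jack Clark,3                                  
51.00,alice86@example.com,3703.35,Ivy Smith,4                                   
88.18,eve14@example.com,1311.69,Alice Taylor,5                                  
24.52,alice59@example.com,9619.08,Alice Wilson,6                                
46.02,grace49@example.com,3428.63,Frank Hall,7                                  
9.55,carol47@example.com,3022.84,Grace Taylor,8                                 
                                                                                
                                                                                
                                                                                
                                                                                
                                                                                
                                                                                
                                                                                
                                                                                
                                                                                
                                                                                
                                                                                


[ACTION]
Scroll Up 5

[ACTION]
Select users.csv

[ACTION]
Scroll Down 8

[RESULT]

[users.csv]│ settings.yaml                                                      
────────────────────────────────────────────────────────────────────────────────
9.55,carol47@example.com,3022.84,Grace Taylor,8                                 
                                                                                
                                                                                
                                                                                
                                                                                
                                                                                
                                                                                
                                                                                
                                                                                
                                                                                
                                                                                
                                                                                
                                                                                
                                                                                
                                                                                
                                                                                
                                                                                
                                                                                
                                                                                
                                                                                


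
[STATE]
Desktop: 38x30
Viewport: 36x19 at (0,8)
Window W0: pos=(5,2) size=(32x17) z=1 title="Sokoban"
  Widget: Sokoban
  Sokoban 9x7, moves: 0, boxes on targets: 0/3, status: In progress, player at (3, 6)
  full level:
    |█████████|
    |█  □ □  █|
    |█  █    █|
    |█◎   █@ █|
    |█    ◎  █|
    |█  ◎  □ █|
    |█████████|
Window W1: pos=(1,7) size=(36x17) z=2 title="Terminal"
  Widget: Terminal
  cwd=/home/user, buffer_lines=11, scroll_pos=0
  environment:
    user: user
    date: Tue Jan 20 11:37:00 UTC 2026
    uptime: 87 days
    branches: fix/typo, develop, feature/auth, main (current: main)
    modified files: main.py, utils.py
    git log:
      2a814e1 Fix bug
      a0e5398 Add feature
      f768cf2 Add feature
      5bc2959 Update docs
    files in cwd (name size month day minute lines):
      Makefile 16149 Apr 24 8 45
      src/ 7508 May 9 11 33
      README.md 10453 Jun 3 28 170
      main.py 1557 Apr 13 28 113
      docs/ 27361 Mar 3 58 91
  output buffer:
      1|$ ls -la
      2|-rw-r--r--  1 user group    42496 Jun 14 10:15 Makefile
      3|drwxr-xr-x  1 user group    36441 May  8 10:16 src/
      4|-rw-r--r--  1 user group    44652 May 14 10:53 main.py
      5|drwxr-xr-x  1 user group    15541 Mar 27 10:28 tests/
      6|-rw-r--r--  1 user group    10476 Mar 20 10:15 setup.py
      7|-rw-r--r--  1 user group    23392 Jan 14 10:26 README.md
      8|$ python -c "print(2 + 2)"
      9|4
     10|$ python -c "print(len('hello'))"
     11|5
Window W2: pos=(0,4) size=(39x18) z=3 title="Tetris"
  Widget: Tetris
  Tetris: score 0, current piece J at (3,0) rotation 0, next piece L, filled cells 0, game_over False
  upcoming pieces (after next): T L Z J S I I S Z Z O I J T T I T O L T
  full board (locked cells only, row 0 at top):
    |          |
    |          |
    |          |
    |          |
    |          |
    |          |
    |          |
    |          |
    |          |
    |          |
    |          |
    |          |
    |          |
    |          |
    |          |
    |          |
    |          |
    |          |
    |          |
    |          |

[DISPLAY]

┃          │  ▒                     
┃          │▒▒▒                     
┃          │                        
┃          │                        
┃          │                        
┃          │Score:                  
┃          │0                       
┃          │                        
┃          │                        
┃          │                        
┃          │                        
┃          │                        
┃          │                        
┗━━━━━━━━━━━━━━━━━━━━━━━━━━━━━━━━━━━
 ┃                                  
 ┗━━━━━━━━━━━━━━━━━━━━━━━━━━━━━━━━━━
                                    
                                    
                                    


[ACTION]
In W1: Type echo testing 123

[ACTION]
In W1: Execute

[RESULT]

┃          │  ▒                     
┃          │▒▒▒                     
┃          │                        
┃          │                        
┃          │                        
┃          │Score:                  
┃          │0                       
┃          │                        
┃          │                        
┃          │                        
┃          │                        
┃          │                        
┃          │                        
┗━━━━━━━━━━━━━━━━━━━━━━━━━━━━━━━━━━━
 ┃$ █                               
 ┗━━━━━━━━━━━━━━━━━━━━━━━━━━━━━━━━━━
                                    
                                    
                                    


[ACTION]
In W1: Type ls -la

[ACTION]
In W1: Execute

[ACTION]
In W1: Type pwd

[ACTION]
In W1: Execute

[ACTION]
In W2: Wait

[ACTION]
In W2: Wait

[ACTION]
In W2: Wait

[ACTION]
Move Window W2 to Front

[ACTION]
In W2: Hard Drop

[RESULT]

┃          │ ▒                      
┃          │▒▒▒                     
┃          │                        
┃          │                        
┃          │                        
┃          │Score:                  
┃          │0                       
┃          │                        
┃          │                        
┃          │                        
┃          │                        
┃   █      │                        
┃   ███    │                        
┗━━━━━━━━━━━━━━━━━━━━━━━━━━━━━━━━━━━
 ┃$ █                               
 ┗━━━━━━━━━━━━━━━━━━━━━━━━━━━━━━━━━━
                                    
                                    
                                    
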